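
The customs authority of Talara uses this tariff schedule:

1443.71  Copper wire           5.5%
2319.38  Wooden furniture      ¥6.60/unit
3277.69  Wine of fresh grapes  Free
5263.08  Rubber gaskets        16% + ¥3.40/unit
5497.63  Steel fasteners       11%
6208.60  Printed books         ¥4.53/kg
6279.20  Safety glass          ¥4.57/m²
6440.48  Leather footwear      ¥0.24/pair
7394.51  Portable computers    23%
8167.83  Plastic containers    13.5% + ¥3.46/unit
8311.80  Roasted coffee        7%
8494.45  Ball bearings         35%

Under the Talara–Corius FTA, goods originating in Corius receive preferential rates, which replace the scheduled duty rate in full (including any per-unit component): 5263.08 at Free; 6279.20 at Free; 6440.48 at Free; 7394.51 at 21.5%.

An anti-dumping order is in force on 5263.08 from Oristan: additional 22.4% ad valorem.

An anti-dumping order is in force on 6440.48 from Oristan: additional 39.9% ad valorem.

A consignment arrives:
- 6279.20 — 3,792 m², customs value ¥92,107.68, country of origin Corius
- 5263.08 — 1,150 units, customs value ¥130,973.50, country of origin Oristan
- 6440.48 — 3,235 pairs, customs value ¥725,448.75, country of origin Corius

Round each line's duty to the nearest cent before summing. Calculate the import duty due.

¥54,203.82

Line 1 (6279.20, Corius, 3,792 m², ¥92,107.68):
Base rate for 6279.20 is ¥4.57/m².
Origin Corius qualifies under the Talara–Corius agreement and 6279.20 is covered: preferential rate Free applies instead.
Duty = ¥92,107.68 × 0% = ¥0.00.
Line 2 (5263.08, Oristan, 1,150 units, ¥130,973.50):
Base rate for 5263.08 is 16% + ¥3.40/unit.
5263.08 has an FTA preferential rate, but origin Oristan is not Corius; base rate stands.
Additional duty on 5263.08 from Oristan: +22.4%. Applied ad valorem rate: 16% + 22.4% = 38.4%.
Duty = ¥130,973.50 × 38.4% + 1,150 × ¥3.40 = ¥54,203.82.
Line 3 (6440.48, Corius, 3,235 pairs, ¥725,448.75):
Base rate for 6440.48 is ¥0.24/pair.
Origin Corius qualifies under the Talara–Corius agreement and 6440.48 is covered: preferential rate Free applies instead.
The additional-duty order on 6440.48 targets Oristan, not Corius; it does not apply.
Duty = ¥725,448.75 × 0% = ¥0.00.
Total = ¥0.00 + ¥54,203.82 + ¥0.00 = ¥54,203.82.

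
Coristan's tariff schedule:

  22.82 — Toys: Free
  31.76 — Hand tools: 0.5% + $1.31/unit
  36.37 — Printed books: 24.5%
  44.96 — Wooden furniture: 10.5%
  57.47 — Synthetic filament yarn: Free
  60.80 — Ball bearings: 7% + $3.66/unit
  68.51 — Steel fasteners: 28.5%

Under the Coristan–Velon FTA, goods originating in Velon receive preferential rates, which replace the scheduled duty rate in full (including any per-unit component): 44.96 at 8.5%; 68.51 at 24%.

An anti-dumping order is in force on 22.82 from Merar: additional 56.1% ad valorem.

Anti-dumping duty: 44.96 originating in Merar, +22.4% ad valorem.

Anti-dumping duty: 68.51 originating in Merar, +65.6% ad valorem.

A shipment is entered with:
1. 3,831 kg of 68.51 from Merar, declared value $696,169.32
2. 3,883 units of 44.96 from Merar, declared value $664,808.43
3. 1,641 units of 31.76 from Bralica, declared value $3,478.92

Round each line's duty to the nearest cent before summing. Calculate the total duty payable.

Line 1 (68.51, Merar, 3,831 kg, $696,169.32):
Base rate for 68.51 is 28.5%.
68.51 has an FTA preferential rate, but origin Merar is not Velon; base rate stands.
Additional duty on 68.51 from Merar: +65.6%. Applied ad valorem rate: 28.5% + 65.6% = 94.1%.
Duty = $696,169.32 × 94.1% = $655,095.33.
Line 2 (44.96, Merar, 3,883 units, $664,808.43):
Base rate for 44.96 is 10.5%.
44.96 has an FTA preferential rate, but origin Merar is not Velon; base rate stands.
Additional duty on 44.96 from Merar: +22.4%. Applied ad valorem rate: 10.5% + 22.4% = 32.9%.
Duty = $664,808.43 × 32.9% = $218,721.97.
Line 3 (31.76, Bralica, 1,641 units, $3,478.92):
Base rate for 31.76 is 0.5% + $1.31/unit.
Duty = $3,478.92 × 0.5% + 1,641 × $1.31 = $2,167.10.
Total = $655,095.33 + $218,721.97 + $2,167.10 = $875,984.40.

$875,984.40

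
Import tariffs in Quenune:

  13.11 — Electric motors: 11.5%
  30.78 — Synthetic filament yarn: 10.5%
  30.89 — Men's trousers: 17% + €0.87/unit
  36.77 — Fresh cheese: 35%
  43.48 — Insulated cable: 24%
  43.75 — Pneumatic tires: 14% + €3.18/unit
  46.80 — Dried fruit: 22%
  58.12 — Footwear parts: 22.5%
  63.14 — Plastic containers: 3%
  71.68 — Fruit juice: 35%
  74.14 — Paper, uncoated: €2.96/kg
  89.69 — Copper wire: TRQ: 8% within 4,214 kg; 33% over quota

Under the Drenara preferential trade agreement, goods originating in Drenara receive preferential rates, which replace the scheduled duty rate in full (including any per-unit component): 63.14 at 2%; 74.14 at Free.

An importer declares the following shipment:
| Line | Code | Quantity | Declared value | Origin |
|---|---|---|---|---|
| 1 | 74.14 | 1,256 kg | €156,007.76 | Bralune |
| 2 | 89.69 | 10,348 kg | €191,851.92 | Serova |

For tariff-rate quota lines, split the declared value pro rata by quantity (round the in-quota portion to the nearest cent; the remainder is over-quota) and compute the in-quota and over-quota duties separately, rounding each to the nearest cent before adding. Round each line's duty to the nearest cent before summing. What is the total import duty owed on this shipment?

€47,497.00

Line 1 (74.14, Bralune, 1,256 kg, €156,007.76):
Base rate for 74.14 is €2.96/kg.
74.14 has an FTA preferential rate, but origin Bralune is not Drenara; base rate stands.
Duty = 1,256 × €2.96 = €3,717.76.
Line 2 (89.69, Serova, 10,348 kg, €191,851.92):
Code 89.69 is under a tariff-rate quota (threshold 4,214 kg). In-quota: 4,214 kg at 8%; over-quota: 6,134 kg at 33%.
Pro-rata value split: in-quota = €191,851.92 × 4,214/10,348 = €78,127.56; over-quota = €191,851.92 − €78,127.56 = €113,724.36.
In-quota duty = €78,127.56 × 8% = €6,250.20. Over-quota duty = €113,724.36 × 33% = €37,529.04.
Line duty = €6,250.20 + €37,529.04 = €43,779.24.
Total = €3,717.76 + €43,779.24 = €47,497.00.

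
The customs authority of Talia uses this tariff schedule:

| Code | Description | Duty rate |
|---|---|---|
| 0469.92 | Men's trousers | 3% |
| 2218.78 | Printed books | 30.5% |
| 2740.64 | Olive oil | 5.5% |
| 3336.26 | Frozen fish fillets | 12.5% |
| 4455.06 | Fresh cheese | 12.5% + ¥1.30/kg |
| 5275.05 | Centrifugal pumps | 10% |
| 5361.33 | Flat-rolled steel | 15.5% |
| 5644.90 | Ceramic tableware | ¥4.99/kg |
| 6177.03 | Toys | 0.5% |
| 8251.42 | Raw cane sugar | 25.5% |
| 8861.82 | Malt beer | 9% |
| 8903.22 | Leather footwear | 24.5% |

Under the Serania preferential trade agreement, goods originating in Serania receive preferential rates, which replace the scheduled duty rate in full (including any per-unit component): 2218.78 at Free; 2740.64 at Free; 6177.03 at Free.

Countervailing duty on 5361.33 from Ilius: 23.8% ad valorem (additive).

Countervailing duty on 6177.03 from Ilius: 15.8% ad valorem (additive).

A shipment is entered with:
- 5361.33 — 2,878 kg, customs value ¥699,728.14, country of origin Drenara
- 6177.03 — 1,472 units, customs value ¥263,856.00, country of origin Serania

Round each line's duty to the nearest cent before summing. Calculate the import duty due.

Line 1 (5361.33, Drenara, 2,878 kg, ¥699,728.14):
Base rate for 5361.33 is 15.5%.
The additional-duty order on 5361.33 targets Ilius, not Drenara; it does not apply.
Duty = ¥699,728.14 × 15.5% = ¥108,457.86.
Line 2 (6177.03, Serania, 1,472 units, ¥263,856.00):
Base rate for 6177.03 is 0.5%.
Origin Serania qualifies under the Talia–Serania agreement and 6177.03 is covered: preferential rate Free applies instead.
The additional-duty order on 6177.03 targets Ilius, not Serania; it does not apply.
Duty = ¥263,856.00 × 0% = ¥0.00.
Total = ¥108,457.86 + ¥0.00 = ¥108,457.86.

¥108,457.86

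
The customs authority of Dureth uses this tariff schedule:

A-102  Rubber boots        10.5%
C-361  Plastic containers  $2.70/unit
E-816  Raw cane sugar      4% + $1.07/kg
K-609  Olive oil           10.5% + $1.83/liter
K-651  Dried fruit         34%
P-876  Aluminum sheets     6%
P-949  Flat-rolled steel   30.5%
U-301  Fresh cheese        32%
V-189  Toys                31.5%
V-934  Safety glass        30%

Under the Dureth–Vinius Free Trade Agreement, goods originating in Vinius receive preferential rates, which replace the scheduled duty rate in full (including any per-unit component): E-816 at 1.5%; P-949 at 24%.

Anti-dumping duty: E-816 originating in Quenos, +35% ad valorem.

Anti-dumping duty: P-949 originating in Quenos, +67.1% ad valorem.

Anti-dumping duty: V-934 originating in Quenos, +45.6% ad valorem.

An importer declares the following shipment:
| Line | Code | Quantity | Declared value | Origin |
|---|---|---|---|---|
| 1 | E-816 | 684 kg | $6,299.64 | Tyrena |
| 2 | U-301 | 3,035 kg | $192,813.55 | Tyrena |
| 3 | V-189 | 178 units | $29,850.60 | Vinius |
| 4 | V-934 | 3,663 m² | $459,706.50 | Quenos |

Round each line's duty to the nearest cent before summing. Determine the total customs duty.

Line 1 (E-816, Tyrena, 684 kg, $6,299.64):
Base rate for E-816 is 4% + $1.07/kg.
E-816 has an FTA preferential rate, but origin Tyrena is not Vinius; base rate stands.
The additional-duty order on E-816 targets Quenos, not Tyrena; it does not apply.
Duty = $6,299.64 × 4% + 684 × $1.07 = $983.87.
Line 2 (U-301, Tyrena, 3,035 kg, $192,813.55):
Base rate for U-301 is 32%.
Duty = $192,813.55 × 32% = $61,700.34.
Line 3 (V-189, Vinius, 178 units, $29,850.60):
Base rate for V-189 is 31.5%.
Origin Vinius is the FTA partner but V-189 is not on the preference list; base rate stands.
Duty = $29,850.60 × 31.5% = $9,402.94.
Line 4 (V-934, Quenos, 3,663 m², $459,706.50):
Base rate for V-934 is 30%.
Additional duty on V-934 from Quenos: +45.6%. Applied ad valorem rate: 30% + 45.6% = 75.6%.
Duty = $459,706.50 × 75.6% = $347,538.11.
Total = $983.87 + $61,700.34 + $9,402.94 + $347,538.11 = $419,625.26.

$419,625.26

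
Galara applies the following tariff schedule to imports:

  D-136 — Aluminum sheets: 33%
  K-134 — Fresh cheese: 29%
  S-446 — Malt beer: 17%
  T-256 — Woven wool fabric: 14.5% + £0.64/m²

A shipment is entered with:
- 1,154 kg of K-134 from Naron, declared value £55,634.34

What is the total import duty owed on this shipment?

£16,133.96

Line 1 (K-134, Naron, 1,154 kg, £55,634.34):
Base rate for K-134 is 29%.
Duty = £55,634.34 × 29% = £16,133.96.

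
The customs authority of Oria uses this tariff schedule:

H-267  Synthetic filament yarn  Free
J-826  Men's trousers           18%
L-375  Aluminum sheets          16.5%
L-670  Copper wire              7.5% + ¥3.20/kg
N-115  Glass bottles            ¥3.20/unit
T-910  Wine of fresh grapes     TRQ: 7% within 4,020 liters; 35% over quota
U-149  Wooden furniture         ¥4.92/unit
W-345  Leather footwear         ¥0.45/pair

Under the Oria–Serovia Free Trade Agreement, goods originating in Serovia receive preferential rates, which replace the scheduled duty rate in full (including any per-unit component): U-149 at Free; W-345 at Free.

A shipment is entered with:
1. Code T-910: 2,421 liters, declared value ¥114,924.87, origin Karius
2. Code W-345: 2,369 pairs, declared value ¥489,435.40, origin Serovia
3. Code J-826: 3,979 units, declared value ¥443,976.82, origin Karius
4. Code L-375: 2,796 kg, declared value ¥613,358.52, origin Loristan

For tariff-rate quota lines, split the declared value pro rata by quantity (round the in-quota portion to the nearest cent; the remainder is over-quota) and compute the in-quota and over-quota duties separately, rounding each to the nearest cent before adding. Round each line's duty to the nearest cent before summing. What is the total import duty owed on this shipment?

¥189,164.73

Line 1 (T-910, Karius, 2,421 liters, ¥114,924.87):
Code T-910 is under a tariff-rate quota (threshold 4,020 liters). Quantity 2,421 liters is within the quota, so the in-quota rate 7% applies to the full value.
Duty = ¥114,924.87 × 7% = ¥8,044.74.
Line 2 (W-345, Serovia, 2,369 pairs, ¥489,435.40):
Base rate for W-345 is ¥0.45/pair.
Origin Serovia qualifies under the Oria–Serovia agreement and W-345 is covered: preferential rate Free applies instead.
Duty = ¥489,435.40 × 0% = ¥0.00.
Line 3 (J-826, Karius, 3,979 units, ¥443,976.82):
Base rate for J-826 is 18%.
Duty = ¥443,976.82 × 18% = ¥79,915.83.
Line 4 (L-375, Loristan, 2,796 kg, ¥613,358.52):
Base rate for L-375 is 16.5%.
Duty = ¥613,358.52 × 16.5% = ¥101,204.16.
Total = ¥8,044.74 + ¥0.00 + ¥79,915.83 + ¥101,204.16 = ¥189,164.73.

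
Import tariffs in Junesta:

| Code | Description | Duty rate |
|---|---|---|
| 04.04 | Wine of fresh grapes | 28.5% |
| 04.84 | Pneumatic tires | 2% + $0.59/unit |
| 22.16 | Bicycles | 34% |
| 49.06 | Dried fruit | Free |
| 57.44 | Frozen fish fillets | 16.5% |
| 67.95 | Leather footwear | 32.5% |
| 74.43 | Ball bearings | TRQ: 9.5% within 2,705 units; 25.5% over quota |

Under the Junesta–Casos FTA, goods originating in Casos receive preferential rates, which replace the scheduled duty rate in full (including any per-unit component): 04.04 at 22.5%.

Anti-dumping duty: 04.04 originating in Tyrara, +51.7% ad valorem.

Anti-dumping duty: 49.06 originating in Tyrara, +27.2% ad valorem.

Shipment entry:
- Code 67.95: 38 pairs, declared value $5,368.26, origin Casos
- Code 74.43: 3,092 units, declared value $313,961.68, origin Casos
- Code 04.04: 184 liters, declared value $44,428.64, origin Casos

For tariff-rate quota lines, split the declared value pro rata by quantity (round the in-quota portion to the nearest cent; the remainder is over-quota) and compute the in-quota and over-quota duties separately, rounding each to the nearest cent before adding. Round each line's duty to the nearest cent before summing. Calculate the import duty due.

$47,854.83

Line 1 (67.95, Casos, 38 pairs, $5,368.26):
Base rate for 67.95 is 32.5%.
Origin Casos is the FTA partner but 67.95 is not on the preference list; base rate stands.
Duty = $5,368.26 × 32.5% = $1,744.68.
Line 2 (74.43, Casos, 3,092 units, $313,961.68):
Code 74.43 is under a tariff-rate quota (threshold 2,705 units). In-quota: 2,705 units at 9.5%; over-quota: 387 units at 25.5%.
Pro-rata value split: in-quota = $313,961.68 × 2,705/3,092 = $274,665.70; over-quota = $313,961.68 − $274,665.70 = $39,295.98.
In-quota duty = $274,665.70 × 9.5% = $26,093.24. Over-quota duty = $39,295.98 × 25.5% = $10,020.47.
Line duty = $26,093.24 + $10,020.47 = $36,113.71.
Line 3 (04.04, Casos, 184 liters, $44,428.64):
Base rate for 04.04 is 28.5%.
Origin Casos qualifies under the Junesta–Casos agreement and 04.04 is covered: preferential rate 22.5% applies instead.
The additional-duty order on 04.04 targets Tyrara, not Casos; it does not apply.
Duty = $44,428.64 × 22.5% = $9,996.44.
Total = $1,744.68 + $36,113.71 + $9,996.44 = $47,854.83.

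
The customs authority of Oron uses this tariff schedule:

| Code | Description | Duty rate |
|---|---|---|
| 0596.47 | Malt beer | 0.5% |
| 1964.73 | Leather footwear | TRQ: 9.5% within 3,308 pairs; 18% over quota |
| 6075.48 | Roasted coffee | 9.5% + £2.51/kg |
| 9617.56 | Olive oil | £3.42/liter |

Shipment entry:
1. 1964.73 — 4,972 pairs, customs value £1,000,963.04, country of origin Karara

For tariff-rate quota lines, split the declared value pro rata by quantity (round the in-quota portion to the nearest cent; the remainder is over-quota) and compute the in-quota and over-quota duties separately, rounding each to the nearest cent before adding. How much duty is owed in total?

Line 1 (1964.73, Karara, 4,972 pairs, £1,000,963.04):
Code 1964.73 is under a tariff-rate quota (threshold 3,308 pairs). In-quota: 3,308 pairs at 9.5%; over-quota: 1,664 pairs at 18%.
Pro-rata value split: in-quota = £1,000,963.04 × 3,308/4,972 = £665,966.56; over-quota = £1,000,963.04 − £665,966.56 = £334,996.48.
In-quota duty = £665,966.56 × 9.5% = £63,266.82. Over-quota duty = £334,996.48 × 18% = £60,299.37.
Line duty = £63,266.82 + £60,299.37 = £123,566.19.

£123,566.19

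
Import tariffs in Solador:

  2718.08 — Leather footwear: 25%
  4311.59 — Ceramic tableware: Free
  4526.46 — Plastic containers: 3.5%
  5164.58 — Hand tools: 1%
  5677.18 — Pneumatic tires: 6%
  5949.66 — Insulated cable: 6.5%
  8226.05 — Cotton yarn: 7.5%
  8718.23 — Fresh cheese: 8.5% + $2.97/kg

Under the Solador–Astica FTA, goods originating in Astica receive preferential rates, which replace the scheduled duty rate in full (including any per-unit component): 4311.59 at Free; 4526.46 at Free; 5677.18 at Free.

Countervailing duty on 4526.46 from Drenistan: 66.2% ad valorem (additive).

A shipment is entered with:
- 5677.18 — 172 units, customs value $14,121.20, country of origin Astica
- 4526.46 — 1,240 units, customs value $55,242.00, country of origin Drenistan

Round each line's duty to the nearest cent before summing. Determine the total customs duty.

Line 1 (5677.18, Astica, 172 units, $14,121.20):
Base rate for 5677.18 is 6%.
Origin Astica qualifies under the Solador–Astica agreement and 5677.18 is covered: preferential rate Free applies instead.
Duty = $14,121.20 × 0% = $0.00.
Line 2 (4526.46, Drenistan, 1,240 units, $55,242.00):
Base rate for 4526.46 is 3.5%.
4526.46 has an FTA preferential rate, but origin Drenistan is not Astica; base rate stands.
Additional duty on 4526.46 from Drenistan: +66.2%. Applied ad valorem rate: 3.5% + 66.2% = 69.7%.
Duty = $55,242.00 × 69.7% = $38,503.67.
Total = $0.00 + $38,503.67 = $38,503.67.

$38,503.67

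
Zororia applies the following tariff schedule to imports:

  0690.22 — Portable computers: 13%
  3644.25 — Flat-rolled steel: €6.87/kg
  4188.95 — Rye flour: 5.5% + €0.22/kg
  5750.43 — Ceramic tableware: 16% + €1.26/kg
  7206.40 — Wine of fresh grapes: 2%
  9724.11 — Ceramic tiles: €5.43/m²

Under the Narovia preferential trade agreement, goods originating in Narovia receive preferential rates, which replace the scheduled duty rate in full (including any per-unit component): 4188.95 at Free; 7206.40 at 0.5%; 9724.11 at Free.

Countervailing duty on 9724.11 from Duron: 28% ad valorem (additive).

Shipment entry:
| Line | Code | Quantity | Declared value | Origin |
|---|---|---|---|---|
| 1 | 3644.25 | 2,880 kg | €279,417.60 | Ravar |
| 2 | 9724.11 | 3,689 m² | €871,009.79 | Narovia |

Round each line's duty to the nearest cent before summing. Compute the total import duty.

€19,785.60

Line 1 (3644.25, Ravar, 2,880 kg, €279,417.60):
Base rate for 3644.25 is €6.87/kg.
Duty = 2,880 × €6.87 = €19,785.60.
Line 2 (9724.11, Narovia, 3,689 m², €871,009.79):
Base rate for 9724.11 is €5.43/m².
Origin Narovia qualifies under the Zororia–Narovia agreement and 9724.11 is covered: preferential rate Free applies instead.
The additional-duty order on 9724.11 targets Duron, not Narovia; it does not apply.
Duty = €871,009.79 × 0% = €0.00.
Total = €19,785.60 + €0.00 = €19,785.60.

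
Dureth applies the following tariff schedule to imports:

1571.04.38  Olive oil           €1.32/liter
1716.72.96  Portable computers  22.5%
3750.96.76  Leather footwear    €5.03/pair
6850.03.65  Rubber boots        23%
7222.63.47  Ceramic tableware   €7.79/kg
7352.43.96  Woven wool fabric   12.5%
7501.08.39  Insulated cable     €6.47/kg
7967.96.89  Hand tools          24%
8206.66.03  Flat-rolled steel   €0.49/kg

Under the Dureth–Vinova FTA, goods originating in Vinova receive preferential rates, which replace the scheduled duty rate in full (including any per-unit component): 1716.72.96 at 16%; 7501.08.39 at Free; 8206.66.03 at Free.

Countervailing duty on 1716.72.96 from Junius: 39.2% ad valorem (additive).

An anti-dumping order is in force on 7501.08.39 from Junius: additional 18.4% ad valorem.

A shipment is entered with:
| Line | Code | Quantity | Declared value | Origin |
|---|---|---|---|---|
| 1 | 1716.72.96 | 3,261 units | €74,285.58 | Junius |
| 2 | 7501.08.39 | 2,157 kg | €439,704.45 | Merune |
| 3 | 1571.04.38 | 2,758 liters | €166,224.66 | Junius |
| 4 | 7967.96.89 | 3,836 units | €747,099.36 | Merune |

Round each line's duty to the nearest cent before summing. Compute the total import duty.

Line 1 (1716.72.96, Junius, 3,261 units, €74,285.58):
Base rate for 1716.72.96 is 22.5%.
1716.72.96 has an FTA preferential rate, but origin Junius is not Vinova; base rate stands.
Additional duty on 1716.72.96 from Junius: +39.2%. Applied ad valorem rate: 22.5% + 39.2% = 61.7%.
Duty = €74,285.58 × 61.7% = €45,834.20.
Line 2 (7501.08.39, Merune, 2,157 kg, €439,704.45):
Base rate for 7501.08.39 is €6.47/kg.
7501.08.39 has an FTA preferential rate, but origin Merune is not Vinova; base rate stands.
The additional-duty order on 7501.08.39 targets Junius, not Merune; it does not apply.
Duty = 2,157 × €6.47 = €13,955.79.
Line 3 (1571.04.38, Junius, 2,758 liters, €166,224.66):
Base rate for 1571.04.38 is €1.32/liter.
Duty = 2,758 × €1.32 = €3,640.56.
Line 4 (7967.96.89, Merune, 3,836 units, €747,099.36):
Base rate for 7967.96.89 is 24%.
Duty = €747,099.36 × 24% = €179,303.85.
Total = €45,834.20 + €13,955.79 + €3,640.56 + €179,303.85 = €242,734.40.

€242,734.40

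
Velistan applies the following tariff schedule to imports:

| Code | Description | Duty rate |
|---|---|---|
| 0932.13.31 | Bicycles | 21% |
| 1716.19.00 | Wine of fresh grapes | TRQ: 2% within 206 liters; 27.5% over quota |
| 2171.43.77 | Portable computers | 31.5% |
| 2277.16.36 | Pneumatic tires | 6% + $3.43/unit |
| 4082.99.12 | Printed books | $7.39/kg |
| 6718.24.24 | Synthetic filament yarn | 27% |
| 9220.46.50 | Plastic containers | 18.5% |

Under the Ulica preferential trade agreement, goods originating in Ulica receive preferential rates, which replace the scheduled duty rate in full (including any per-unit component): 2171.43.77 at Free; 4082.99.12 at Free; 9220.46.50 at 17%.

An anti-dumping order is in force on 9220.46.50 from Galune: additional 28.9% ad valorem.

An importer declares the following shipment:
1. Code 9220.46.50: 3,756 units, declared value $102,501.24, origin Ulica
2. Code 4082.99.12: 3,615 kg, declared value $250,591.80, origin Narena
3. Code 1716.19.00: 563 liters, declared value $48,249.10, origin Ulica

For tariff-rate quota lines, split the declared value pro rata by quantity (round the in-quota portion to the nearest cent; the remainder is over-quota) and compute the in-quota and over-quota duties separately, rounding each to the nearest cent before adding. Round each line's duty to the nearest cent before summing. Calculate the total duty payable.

$52,906.74

Line 1 (9220.46.50, Ulica, 3,756 units, $102,501.24):
Base rate for 9220.46.50 is 18.5%.
Origin Ulica qualifies under the Velistan–Ulica agreement and 9220.46.50 is covered: preferential rate 17% applies instead.
The additional-duty order on 9220.46.50 targets Galune, not Ulica; it does not apply.
Duty = $102,501.24 × 17% = $17,425.21.
Line 2 (4082.99.12, Narena, 3,615 kg, $250,591.80):
Base rate for 4082.99.12 is $7.39/kg.
4082.99.12 has an FTA preferential rate, but origin Narena is not Ulica; base rate stands.
Duty = 3,615 × $7.39 = $26,714.85.
Line 3 (1716.19.00, Ulica, 563 liters, $48,249.10):
Code 1716.19.00 is under a tariff-rate quota (threshold 206 liters). In-quota: 206 liters at 2%; over-quota: 357 liters at 27.5%.
Pro-rata value split: in-quota = $48,249.10 × 206/563 = $17,654.20; over-quota = $48,249.10 − $17,654.20 = $30,594.90.
In-quota duty = $17,654.20 × 2% = $353.08. Over-quota duty = $30,594.90 × 27.5% = $8,413.60.
Line duty = $353.08 + $8,413.60 = $8,766.68.
Total = $17,425.21 + $26,714.85 + $8,766.68 = $52,906.74.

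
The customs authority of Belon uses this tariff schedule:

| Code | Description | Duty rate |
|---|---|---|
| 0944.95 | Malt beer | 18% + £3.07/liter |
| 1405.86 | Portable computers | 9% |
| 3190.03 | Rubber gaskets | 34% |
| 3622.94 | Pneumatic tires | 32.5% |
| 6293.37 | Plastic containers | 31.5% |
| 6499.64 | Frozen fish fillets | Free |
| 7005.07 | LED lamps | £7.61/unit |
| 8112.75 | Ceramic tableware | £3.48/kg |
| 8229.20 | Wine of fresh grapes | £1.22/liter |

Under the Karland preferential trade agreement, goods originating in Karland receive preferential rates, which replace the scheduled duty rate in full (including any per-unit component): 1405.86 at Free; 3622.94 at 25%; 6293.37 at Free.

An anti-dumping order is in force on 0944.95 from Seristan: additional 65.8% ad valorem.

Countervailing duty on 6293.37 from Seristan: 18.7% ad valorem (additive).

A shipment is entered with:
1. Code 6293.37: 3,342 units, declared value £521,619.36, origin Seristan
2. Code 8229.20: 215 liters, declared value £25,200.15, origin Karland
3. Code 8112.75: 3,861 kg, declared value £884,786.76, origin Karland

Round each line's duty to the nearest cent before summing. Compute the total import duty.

£275,551.50

Line 1 (6293.37, Seristan, 3,342 units, £521,619.36):
Base rate for 6293.37 is 31.5%.
6293.37 has an FTA preferential rate, but origin Seristan is not Karland; base rate stands.
Additional duty on 6293.37 from Seristan: +18.7%. Applied ad valorem rate: 31.5% + 18.7% = 50.2%.
Duty = £521,619.36 × 50.2% = £261,852.92.
Line 2 (8229.20, Karland, 215 liters, £25,200.15):
Base rate for 8229.20 is £1.22/liter.
Origin Karland is the FTA partner but 8229.20 is not on the preference list; base rate stands.
Duty = 215 × £1.22 = £262.30.
Line 3 (8112.75, Karland, 3,861 kg, £884,786.76):
Base rate for 8112.75 is £3.48/kg.
Origin Karland is the FTA partner but 8112.75 is not on the preference list; base rate stands.
Duty = 3,861 × £3.48 = £13,436.28.
Total = £261,852.92 + £262.30 + £13,436.28 = £275,551.50.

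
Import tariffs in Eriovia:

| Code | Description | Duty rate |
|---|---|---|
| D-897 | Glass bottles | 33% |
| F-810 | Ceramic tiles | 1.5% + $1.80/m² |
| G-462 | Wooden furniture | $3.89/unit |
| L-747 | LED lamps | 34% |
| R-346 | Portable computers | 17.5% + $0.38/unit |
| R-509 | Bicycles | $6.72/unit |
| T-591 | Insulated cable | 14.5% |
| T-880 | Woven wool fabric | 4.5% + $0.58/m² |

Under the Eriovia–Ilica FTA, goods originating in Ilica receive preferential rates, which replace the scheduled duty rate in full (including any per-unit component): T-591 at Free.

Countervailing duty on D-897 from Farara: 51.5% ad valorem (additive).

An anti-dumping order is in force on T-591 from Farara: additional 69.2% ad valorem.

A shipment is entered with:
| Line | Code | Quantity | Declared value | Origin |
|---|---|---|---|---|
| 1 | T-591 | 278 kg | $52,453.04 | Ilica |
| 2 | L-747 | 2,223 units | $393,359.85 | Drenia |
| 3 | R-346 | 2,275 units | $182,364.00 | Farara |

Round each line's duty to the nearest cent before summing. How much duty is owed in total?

$166,520.55

Line 1 (T-591, Ilica, 278 kg, $52,453.04):
Base rate for T-591 is 14.5%.
Origin Ilica qualifies under the Eriovia–Ilica agreement and T-591 is covered: preferential rate Free applies instead.
The additional-duty order on T-591 targets Farara, not Ilica; it does not apply.
Duty = $52,453.04 × 0% = $0.00.
Line 2 (L-747, Drenia, 2,223 units, $393,359.85):
Base rate for L-747 is 34%.
Duty = $393,359.85 × 34% = $133,742.35.
Line 3 (R-346, Farara, 2,275 units, $182,364.00):
Base rate for R-346 is 17.5% + $0.38/unit.
Duty = $182,364.00 × 17.5% + 2,275 × $0.38 = $32,778.20.
Total = $0.00 + $133,742.35 + $32,778.20 = $166,520.55.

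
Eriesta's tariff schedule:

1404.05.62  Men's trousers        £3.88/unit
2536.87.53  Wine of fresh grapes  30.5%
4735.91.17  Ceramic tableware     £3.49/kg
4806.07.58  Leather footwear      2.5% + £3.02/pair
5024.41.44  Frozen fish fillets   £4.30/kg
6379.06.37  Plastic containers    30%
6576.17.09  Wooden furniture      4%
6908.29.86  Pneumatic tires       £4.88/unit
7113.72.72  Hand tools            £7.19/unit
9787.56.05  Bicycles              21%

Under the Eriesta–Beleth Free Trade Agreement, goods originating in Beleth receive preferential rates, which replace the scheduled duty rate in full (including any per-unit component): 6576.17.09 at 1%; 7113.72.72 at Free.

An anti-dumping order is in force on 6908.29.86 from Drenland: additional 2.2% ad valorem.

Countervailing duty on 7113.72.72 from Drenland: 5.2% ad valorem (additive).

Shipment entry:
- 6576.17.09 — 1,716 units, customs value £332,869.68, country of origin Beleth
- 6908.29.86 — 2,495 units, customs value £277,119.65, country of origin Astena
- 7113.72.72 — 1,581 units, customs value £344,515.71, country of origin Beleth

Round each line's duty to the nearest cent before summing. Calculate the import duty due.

Line 1 (6576.17.09, Beleth, 1,716 units, £332,869.68):
Base rate for 6576.17.09 is 4%.
Origin Beleth qualifies under the Eriesta–Beleth agreement and 6576.17.09 is covered: preferential rate 1% applies instead.
Duty = £332,869.68 × 1% = £3,328.70.
Line 2 (6908.29.86, Astena, 2,495 units, £277,119.65):
Base rate for 6908.29.86 is £4.88/unit.
The additional-duty order on 6908.29.86 targets Drenland, not Astena; it does not apply.
Duty = 2,495 × £4.88 = £12,175.60.
Line 3 (7113.72.72, Beleth, 1,581 units, £344,515.71):
Base rate for 7113.72.72 is £7.19/unit.
Origin Beleth qualifies under the Eriesta–Beleth agreement and 7113.72.72 is covered: preferential rate Free applies instead.
The additional-duty order on 7113.72.72 targets Drenland, not Beleth; it does not apply.
Duty = £344,515.71 × 0% = £0.00.
Total = £3,328.70 + £12,175.60 + £0.00 = £15,504.30.

£15,504.30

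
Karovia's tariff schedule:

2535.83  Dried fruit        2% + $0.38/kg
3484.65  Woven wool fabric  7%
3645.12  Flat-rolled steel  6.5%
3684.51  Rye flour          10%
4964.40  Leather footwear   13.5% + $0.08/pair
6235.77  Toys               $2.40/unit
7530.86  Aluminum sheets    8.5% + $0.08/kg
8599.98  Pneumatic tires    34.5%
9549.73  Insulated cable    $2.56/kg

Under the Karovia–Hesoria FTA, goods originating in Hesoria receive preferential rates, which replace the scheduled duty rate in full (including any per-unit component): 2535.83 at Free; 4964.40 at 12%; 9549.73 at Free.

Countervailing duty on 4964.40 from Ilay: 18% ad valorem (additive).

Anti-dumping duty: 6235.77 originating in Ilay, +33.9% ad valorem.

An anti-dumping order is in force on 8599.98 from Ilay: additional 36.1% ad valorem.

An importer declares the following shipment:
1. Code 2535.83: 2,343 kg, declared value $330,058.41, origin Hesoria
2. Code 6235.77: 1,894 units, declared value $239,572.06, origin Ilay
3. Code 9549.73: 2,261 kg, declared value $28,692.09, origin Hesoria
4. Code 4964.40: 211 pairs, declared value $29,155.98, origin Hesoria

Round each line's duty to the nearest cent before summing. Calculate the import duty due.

$89,259.25

Line 1 (2535.83, Hesoria, 2,343 kg, $330,058.41):
Base rate for 2535.83 is 2% + $0.38/kg.
Origin Hesoria qualifies under the Karovia–Hesoria agreement and 2535.83 is covered: preferential rate Free applies instead.
Duty = $330,058.41 × 0% = $0.00.
Line 2 (6235.77, Ilay, 1,894 units, $239,572.06):
Base rate for 6235.77 is $2.40/unit.
Additional duty on 6235.77 from Ilay: +33.9% ad valorem. Applied ad valorem rate = 33.9%.
Duty = $239,572.06 × 33.9% + 1,894 × $2.40 = $85,760.53.
Line 3 (9549.73, Hesoria, 2,261 kg, $28,692.09):
Base rate for 9549.73 is $2.56/kg.
Origin Hesoria qualifies under the Karovia–Hesoria agreement and 9549.73 is covered: preferential rate Free applies instead.
Duty = $28,692.09 × 0% = $0.00.
Line 4 (4964.40, Hesoria, 211 pairs, $29,155.98):
Base rate for 4964.40 is 13.5% + $0.08/pair.
Origin Hesoria qualifies under the Karovia–Hesoria agreement and 4964.40 is covered: preferential rate 12% applies instead.
The additional-duty order on 4964.40 targets Ilay, not Hesoria; it does not apply.
Duty = $29,155.98 × 12% = $3,498.72.
Total = $0.00 + $85,760.53 + $0.00 + $3,498.72 = $89,259.25.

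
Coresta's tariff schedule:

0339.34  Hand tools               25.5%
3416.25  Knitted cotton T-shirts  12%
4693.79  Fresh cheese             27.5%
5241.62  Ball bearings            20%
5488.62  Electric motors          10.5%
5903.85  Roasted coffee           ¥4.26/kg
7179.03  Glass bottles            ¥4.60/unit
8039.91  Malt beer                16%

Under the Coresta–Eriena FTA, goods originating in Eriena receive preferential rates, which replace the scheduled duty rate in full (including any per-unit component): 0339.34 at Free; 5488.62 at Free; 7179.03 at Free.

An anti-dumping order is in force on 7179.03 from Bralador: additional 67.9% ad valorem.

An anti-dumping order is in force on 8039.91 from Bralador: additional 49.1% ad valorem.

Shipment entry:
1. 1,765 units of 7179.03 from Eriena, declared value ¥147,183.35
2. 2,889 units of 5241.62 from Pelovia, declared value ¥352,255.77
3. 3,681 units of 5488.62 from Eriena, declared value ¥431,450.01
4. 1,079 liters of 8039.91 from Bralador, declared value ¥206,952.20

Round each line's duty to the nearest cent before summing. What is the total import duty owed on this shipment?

¥205,177.03

Line 1 (7179.03, Eriena, 1,765 units, ¥147,183.35):
Base rate for 7179.03 is ¥4.60/unit.
Origin Eriena qualifies under the Coresta–Eriena agreement and 7179.03 is covered: preferential rate Free applies instead.
The additional-duty order on 7179.03 targets Bralador, not Eriena; it does not apply.
Duty = ¥147,183.35 × 0% = ¥0.00.
Line 2 (5241.62, Pelovia, 2,889 units, ¥352,255.77):
Base rate for 5241.62 is 20%.
Duty = ¥352,255.77 × 20% = ¥70,451.15.
Line 3 (5488.62, Eriena, 3,681 units, ¥431,450.01):
Base rate for 5488.62 is 10.5%.
Origin Eriena qualifies under the Coresta–Eriena agreement and 5488.62 is covered: preferential rate Free applies instead.
Duty = ¥431,450.01 × 0% = ¥0.00.
Line 4 (8039.91, Bralador, 1,079 liters, ¥206,952.20):
Base rate for 8039.91 is 16%.
Additional duty on 8039.91 from Bralador: +49.1%. Applied ad valorem rate: 16% + 49.1% = 65.1%.
Duty = ¥206,952.20 × 65.1% = ¥134,725.88.
Total = ¥0.00 + ¥70,451.15 + ¥0.00 + ¥134,725.88 = ¥205,177.03.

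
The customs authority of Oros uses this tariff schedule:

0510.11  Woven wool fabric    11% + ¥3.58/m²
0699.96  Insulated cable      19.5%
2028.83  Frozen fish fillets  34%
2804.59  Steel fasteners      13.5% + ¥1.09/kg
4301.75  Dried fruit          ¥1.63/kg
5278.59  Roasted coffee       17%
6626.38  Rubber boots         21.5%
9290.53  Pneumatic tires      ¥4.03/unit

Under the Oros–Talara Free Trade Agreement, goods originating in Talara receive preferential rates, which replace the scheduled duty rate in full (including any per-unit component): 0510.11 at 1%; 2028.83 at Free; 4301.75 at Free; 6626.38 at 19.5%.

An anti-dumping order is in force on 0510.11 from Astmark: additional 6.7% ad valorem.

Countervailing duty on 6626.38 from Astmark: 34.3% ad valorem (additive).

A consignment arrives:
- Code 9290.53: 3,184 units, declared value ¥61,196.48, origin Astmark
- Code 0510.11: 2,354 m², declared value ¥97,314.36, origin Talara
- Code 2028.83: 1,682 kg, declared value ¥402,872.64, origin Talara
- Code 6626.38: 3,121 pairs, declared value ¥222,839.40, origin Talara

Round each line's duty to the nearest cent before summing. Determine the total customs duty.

¥57,258.34

Line 1 (9290.53, Astmark, 3,184 units, ¥61,196.48):
Base rate for 9290.53 is ¥4.03/unit.
Duty = 3,184 × ¥4.03 = ¥12,831.52.
Line 2 (0510.11, Talara, 2,354 m², ¥97,314.36):
Base rate for 0510.11 is 11% + ¥3.58/m².
Origin Talara qualifies under the Oros–Talara agreement and 0510.11 is covered: preferential rate 1% applies instead.
The additional-duty order on 0510.11 targets Astmark, not Talara; it does not apply.
Duty = ¥97,314.36 × 1% = ¥973.14.
Line 3 (2028.83, Talara, 1,682 kg, ¥402,872.64):
Base rate for 2028.83 is 34%.
Origin Talara qualifies under the Oros–Talara agreement and 2028.83 is covered: preferential rate Free applies instead.
Duty = ¥402,872.64 × 0% = ¥0.00.
Line 4 (6626.38, Talara, 3,121 pairs, ¥222,839.40):
Base rate for 6626.38 is 21.5%.
Origin Talara qualifies under the Oros–Talara agreement and 6626.38 is covered: preferential rate 19.5% applies instead.
The additional-duty order on 6626.38 targets Astmark, not Talara; it does not apply.
Duty = ¥222,839.40 × 19.5% = ¥43,453.68.
Total = ¥12,831.52 + ¥973.14 + ¥0.00 + ¥43,453.68 = ¥57,258.34.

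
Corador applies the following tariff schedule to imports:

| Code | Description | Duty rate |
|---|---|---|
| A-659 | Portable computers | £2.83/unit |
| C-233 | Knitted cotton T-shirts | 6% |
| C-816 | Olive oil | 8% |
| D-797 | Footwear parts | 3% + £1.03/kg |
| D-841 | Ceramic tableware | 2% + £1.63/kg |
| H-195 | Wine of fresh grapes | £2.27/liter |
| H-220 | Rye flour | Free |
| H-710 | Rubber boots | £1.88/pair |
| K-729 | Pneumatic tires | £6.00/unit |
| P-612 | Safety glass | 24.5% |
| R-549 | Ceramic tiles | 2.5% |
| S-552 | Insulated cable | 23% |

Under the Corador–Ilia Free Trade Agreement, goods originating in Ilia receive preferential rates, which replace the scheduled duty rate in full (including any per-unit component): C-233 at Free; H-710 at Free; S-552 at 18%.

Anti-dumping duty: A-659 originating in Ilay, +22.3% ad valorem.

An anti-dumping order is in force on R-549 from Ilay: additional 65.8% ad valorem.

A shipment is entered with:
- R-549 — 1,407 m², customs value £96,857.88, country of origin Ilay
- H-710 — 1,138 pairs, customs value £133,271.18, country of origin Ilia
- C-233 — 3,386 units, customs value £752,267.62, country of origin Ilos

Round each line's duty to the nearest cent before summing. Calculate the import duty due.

£111,289.99

Line 1 (R-549, Ilay, 1,407 m², £96,857.88):
Base rate for R-549 is 2.5%.
Additional duty on R-549 from Ilay: +65.8%. Applied ad valorem rate: 2.5% + 65.8% = 68.3%.
Duty = £96,857.88 × 68.3% = £66,153.93.
Line 2 (H-710, Ilia, 1,138 pairs, £133,271.18):
Base rate for H-710 is £1.88/pair.
Origin Ilia qualifies under the Corador–Ilia agreement and H-710 is covered: preferential rate Free applies instead.
Duty = £133,271.18 × 0% = £0.00.
Line 3 (C-233, Ilos, 3,386 units, £752,267.62):
Base rate for C-233 is 6%.
C-233 has an FTA preferential rate, but origin Ilos is not Ilia; base rate stands.
Duty = £752,267.62 × 6% = £45,136.06.
Total = £66,153.93 + £0.00 + £45,136.06 = £111,289.99.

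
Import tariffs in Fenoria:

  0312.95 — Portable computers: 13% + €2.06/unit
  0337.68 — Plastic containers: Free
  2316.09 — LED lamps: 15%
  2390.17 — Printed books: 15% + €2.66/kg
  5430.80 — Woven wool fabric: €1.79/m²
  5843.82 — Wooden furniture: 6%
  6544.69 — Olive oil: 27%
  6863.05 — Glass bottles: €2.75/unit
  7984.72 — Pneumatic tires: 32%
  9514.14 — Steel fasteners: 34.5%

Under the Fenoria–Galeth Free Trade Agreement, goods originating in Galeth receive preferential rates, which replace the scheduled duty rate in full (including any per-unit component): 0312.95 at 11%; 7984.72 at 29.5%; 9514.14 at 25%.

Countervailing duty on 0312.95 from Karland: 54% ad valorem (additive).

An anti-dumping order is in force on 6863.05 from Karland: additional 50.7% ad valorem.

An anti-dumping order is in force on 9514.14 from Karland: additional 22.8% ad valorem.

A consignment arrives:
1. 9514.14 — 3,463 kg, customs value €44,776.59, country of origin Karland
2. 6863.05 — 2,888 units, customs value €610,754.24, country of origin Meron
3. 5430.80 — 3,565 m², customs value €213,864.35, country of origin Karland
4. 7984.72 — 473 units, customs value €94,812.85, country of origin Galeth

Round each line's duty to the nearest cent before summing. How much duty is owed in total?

€67,950.13

Line 1 (9514.14, Karland, 3,463 kg, €44,776.59):
Base rate for 9514.14 is 34.5%.
9514.14 has an FTA preferential rate, but origin Karland is not Galeth; base rate stands.
Additional duty on 9514.14 from Karland: +22.8%. Applied ad valorem rate: 34.5% + 22.8% = 57.3%.
Duty = €44,776.59 × 57.3% = €25,656.99.
Line 2 (6863.05, Meron, 2,888 units, €610,754.24):
Base rate for 6863.05 is €2.75/unit.
The additional-duty order on 6863.05 targets Karland, not Meron; it does not apply.
Duty = 2,888 × €2.75 = €7,942.00.
Line 3 (5430.80, Karland, 3,565 m², €213,864.35):
Base rate for 5430.80 is €1.79/m².
Duty = 3,565 × €1.79 = €6,381.35.
Line 4 (7984.72, Galeth, 473 units, €94,812.85):
Base rate for 7984.72 is 32%.
Origin Galeth qualifies under the Fenoria–Galeth agreement and 7984.72 is covered: preferential rate 29.5% applies instead.
Duty = €94,812.85 × 29.5% = €27,969.79.
Total = €25,656.99 + €7,942.00 + €6,381.35 + €27,969.79 = €67,950.13.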